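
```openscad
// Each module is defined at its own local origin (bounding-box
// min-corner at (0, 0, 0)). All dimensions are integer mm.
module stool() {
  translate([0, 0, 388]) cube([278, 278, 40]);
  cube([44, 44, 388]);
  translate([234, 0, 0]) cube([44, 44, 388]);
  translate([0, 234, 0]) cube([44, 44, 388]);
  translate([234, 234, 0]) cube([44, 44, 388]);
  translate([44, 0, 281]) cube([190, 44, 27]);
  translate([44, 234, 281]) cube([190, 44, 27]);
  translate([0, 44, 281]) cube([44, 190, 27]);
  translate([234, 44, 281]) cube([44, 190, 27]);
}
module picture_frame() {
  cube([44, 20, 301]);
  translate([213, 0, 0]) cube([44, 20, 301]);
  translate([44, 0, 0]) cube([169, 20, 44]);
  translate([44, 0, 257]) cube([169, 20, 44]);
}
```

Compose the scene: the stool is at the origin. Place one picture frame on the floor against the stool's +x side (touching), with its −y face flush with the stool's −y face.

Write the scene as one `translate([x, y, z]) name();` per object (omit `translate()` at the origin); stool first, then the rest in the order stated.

stool();
translate([278, 0, 0]) picture_frame();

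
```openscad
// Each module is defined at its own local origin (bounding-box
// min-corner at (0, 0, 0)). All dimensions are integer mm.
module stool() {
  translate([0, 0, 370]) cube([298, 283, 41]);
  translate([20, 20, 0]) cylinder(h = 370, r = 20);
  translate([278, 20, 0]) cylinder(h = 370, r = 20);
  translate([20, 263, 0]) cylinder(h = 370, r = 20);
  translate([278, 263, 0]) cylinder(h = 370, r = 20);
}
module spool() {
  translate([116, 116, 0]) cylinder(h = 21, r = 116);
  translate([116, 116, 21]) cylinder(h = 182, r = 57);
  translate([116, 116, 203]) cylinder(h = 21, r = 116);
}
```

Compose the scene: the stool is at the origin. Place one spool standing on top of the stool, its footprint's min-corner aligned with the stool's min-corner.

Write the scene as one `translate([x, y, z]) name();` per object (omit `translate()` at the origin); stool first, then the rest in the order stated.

stool();
translate([0, 0, 411]) spool();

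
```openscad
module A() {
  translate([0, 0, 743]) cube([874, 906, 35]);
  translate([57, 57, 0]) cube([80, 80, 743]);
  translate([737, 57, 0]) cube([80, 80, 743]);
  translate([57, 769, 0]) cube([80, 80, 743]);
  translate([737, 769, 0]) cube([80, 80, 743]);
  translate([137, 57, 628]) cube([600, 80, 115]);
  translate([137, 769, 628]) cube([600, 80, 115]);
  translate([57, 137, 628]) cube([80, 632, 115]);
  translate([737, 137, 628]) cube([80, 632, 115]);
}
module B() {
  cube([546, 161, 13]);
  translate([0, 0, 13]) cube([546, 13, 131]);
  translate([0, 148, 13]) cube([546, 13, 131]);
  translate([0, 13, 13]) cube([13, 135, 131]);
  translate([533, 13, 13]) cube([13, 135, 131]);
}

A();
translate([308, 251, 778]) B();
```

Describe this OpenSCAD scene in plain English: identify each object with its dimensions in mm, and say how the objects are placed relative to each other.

A is a table: top 874 mm (x) × 906 mm (y), 35 mm thick, upper face at z = 778 mm, on four 80×80 mm square legs, each inset 57 mm from the nearest pair of top edges, running from z = 0 to the bottom of the top. Four apron rails, 80 mm thick and 115 mm tall, run between adjacent legs with their top edges flush with the underside of the top and their outer faces flush with the legs' outer faces.

B is an open-topped rectangular box: outside dimensions 546×161×144 mm, with a uniform wall and base thickness of 13 mm. The base is a full 546×161 slab on the floor; four walls sit on top of the base. The front and back walls (the −y and +y sides) span the full width; the two side walls fit between them.

The open box is on top of the table.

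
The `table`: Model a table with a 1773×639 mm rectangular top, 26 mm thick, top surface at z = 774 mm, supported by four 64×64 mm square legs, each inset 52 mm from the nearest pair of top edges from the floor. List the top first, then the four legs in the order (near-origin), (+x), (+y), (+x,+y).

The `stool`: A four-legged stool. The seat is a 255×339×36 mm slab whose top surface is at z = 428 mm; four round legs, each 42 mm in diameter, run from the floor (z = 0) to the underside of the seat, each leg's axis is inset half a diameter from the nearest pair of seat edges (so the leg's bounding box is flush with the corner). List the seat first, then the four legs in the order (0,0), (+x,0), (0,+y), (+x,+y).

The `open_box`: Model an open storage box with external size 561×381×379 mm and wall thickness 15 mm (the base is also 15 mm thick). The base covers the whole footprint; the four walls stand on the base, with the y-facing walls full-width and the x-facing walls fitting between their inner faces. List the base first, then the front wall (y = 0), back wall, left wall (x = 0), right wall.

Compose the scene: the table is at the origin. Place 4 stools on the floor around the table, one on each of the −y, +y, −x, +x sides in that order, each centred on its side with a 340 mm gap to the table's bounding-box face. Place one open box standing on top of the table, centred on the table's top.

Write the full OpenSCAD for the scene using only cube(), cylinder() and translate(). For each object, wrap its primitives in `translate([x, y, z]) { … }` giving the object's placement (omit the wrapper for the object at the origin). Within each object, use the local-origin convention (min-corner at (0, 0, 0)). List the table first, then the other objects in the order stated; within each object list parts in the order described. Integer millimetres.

translate([0, 0, 748]) cube([1773, 639, 26]);
translate([52, 52, 0]) cube([64, 64, 748]);
translate([1657, 52, 0]) cube([64, 64, 748]);
translate([52, 523, 0]) cube([64, 64, 748]);
translate([1657, 523, 0]) cube([64, 64, 748]);
translate([759, -679, 0]) {
  translate([0, 0, 392]) cube([255, 339, 36]);
  translate([21, 21, 0]) cylinder(h = 392, r = 21);
  translate([234, 21, 0]) cylinder(h = 392, r = 21);
  translate([21, 318, 0]) cylinder(h = 392, r = 21);
  translate([234, 318, 0]) cylinder(h = 392, r = 21);
}
translate([759, 979, 0]) {
  translate([0, 0, 392]) cube([255, 339, 36]);
  translate([21, 21, 0]) cylinder(h = 392, r = 21);
  translate([234, 21, 0]) cylinder(h = 392, r = 21);
  translate([21, 318, 0]) cylinder(h = 392, r = 21);
  translate([234, 318, 0]) cylinder(h = 392, r = 21);
}
translate([-595, 150, 0]) {
  translate([0, 0, 392]) cube([255, 339, 36]);
  translate([21, 21, 0]) cylinder(h = 392, r = 21);
  translate([234, 21, 0]) cylinder(h = 392, r = 21);
  translate([21, 318, 0]) cylinder(h = 392, r = 21);
  translate([234, 318, 0]) cylinder(h = 392, r = 21);
}
translate([2113, 150, 0]) {
  translate([0, 0, 392]) cube([255, 339, 36]);
  translate([21, 21, 0]) cylinder(h = 392, r = 21);
  translate([234, 21, 0]) cylinder(h = 392, r = 21);
  translate([21, 318, 0]) cylinder(h = 392, r = 21);
  translate([234, 318, 0]) cylinder(h = 392, r = 21);
}
translate([606, 129, 774]) {
  cube([561, 381, 15]);
  translate([0, 0, 15]) cube([561, 15, 364]);
  translate([0, 366, 15]) cube([561, 15, 364]);
  translate([0, 15, 15]) cube([15, 351, 364]);
  translate([546, 15, 15]) cube([15, 351, 364]);
}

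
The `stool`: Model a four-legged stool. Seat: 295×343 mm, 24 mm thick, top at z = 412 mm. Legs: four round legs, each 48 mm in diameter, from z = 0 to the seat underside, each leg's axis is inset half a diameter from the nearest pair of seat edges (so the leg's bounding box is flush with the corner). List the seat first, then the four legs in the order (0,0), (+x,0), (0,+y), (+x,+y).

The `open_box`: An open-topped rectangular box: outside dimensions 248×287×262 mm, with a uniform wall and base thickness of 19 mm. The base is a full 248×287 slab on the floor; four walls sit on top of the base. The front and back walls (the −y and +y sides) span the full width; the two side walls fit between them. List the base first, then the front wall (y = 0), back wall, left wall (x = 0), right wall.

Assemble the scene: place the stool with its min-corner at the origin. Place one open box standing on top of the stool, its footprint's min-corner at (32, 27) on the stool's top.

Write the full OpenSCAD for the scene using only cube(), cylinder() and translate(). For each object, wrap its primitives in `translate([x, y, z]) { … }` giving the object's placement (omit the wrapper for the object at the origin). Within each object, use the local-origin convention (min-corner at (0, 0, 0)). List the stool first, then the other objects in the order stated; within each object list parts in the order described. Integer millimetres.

translate([0, 0, 388]) cube([295, 343, 24]);
translate([24, 24, 0]) cylinder(h = 388, r = 24);
translate([271, 24, 0]) cylinder(h = 388, r = 24);
translate([24, 319, 0]) cylinder(h = 388, r = 24);
translate([271, 319, 0]) cylinder(h = 388, r = 24);
translate([32, 27, 412]) {
  cube([248, 287, 19]);
  translate([0, 0, 19]) cube([248, 19, 243]);
  translate([0, 268, 19]) cube([248, 19, 243]);
  translate([0, 19, 19]) cube([19, 249, 243]);
  translate([229, 19, 19]) cube([19, 249, 243]);
}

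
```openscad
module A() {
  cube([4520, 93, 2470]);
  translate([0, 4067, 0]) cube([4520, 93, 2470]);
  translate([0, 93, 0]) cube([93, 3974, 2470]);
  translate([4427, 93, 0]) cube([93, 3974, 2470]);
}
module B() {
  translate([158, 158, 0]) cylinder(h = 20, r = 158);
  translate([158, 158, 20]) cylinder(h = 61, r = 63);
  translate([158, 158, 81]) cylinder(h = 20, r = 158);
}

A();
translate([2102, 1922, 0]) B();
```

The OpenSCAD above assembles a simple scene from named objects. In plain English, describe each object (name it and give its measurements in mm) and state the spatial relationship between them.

A is the wall frame of a small rectangular building: four walls, each 2470 mm tall and 93 mm thick, enclosing a footprint 4520 mm (x) by 4160 mm (y) outside-to-outside, with no floor or roof. The front and back walls (the −y and +y sides) span the full width; the two side walls fit between them.

B is a spool: two coaxial disc flanges of radius 158 mm and thickness 20 mm, joined by a core cylinder of radius 63 mm and height 61 mm. The lower flange rests on z = 0 and the three cylinders share a vertical axis.

The spool sits inside the house frame, centred.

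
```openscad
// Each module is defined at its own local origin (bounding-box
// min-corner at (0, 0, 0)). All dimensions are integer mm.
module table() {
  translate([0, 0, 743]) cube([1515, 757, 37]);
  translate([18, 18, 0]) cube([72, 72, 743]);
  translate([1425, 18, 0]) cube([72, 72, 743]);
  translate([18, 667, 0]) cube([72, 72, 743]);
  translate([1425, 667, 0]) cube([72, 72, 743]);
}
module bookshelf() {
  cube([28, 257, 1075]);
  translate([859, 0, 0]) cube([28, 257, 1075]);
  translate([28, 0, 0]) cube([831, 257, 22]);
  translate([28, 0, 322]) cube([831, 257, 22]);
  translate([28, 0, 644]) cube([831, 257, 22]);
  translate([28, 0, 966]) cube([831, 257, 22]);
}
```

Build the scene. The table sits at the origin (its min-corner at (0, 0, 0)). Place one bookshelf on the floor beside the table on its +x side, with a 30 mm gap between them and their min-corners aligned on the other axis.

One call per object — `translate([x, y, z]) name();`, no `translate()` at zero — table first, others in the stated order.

table();
translate([1545, 0, 0]) bookshelf();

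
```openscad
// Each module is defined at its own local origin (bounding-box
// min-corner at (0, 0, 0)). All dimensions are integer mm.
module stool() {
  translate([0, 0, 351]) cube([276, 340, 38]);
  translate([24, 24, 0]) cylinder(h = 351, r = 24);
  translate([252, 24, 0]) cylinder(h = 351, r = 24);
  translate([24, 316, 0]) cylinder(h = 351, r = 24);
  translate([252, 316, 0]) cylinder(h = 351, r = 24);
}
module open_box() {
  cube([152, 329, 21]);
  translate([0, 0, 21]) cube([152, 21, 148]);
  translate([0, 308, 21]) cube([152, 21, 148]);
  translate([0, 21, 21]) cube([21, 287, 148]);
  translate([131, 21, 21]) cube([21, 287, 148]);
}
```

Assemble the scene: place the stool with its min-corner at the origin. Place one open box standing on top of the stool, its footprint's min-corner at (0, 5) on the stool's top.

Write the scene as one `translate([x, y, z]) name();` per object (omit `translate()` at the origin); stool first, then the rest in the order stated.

stool();
translate([0, 5, 389]) open_box();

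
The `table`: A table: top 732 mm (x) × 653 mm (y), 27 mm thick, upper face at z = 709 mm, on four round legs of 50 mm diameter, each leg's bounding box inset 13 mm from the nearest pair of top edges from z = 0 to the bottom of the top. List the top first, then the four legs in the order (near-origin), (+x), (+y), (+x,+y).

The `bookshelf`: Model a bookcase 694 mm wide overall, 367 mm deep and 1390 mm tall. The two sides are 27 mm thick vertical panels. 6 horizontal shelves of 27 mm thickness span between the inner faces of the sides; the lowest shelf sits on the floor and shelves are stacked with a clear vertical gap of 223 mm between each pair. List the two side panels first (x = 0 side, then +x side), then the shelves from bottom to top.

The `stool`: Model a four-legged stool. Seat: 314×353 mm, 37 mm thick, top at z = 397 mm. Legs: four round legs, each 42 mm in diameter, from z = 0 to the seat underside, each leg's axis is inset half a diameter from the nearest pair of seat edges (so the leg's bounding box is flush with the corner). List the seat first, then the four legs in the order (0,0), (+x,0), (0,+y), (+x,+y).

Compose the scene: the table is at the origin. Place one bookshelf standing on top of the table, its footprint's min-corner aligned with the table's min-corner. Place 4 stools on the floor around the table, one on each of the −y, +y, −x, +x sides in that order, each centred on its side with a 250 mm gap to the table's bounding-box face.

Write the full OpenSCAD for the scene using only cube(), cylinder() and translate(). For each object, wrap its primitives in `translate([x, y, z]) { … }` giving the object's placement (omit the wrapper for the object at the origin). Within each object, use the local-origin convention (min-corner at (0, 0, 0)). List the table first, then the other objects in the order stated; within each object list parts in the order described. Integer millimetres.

translate([0, 0, 682]) cube([732, 653, 27]);
translate([38, 38, 0]) cylinder(h = 682, r = 25);
translate([694, 38, 0]) cylinder(h = 682, r = 25);
translate([38, 615, 0]) cylinder(h = 682, r = 25);
translate([694, 615, 0]) cylinder(h = 682, r = 25);
translate([0, 0, 709]) {
  cube([27, 367, 1390]);
  translate([667, 0, 0]) cube([27, 367, 1390]);
  translate([27, 0, 0]) cube([640, 367, 27]);
  translate([27, 0, 250]) cube([640, 367, 27]);
  translate([27, 0, 500]) cube([640, 367, 27]);
  translate([27, 0, 750]) cube([640, 367, 27]);
  translate([27, 0, 1000]) cube([640, 367, 27]);
  translate([27, 0, 1250]) cube([640, 367, 27]);
}
translate([209, -603, 0]) {
  translate([0, 0, 360]) cube([314, 353, 37]);
  translate([21, 21, 0]) cylinder(h = 360, r = 21);
  translate([293, 21, 0]) cylinder(h = 360, r = 21);
  translate([21, 332, 0]) cylinder(h = 360, r = 21);
  translate([293, 332, 0]) cylinder(h = 360, r = 21);
}
translate([209, 903, 0]) {
  translate([0, 0, 360]) cube([314, 353, 37]);
  translate([21, 21, 0]) cylinder(h = 360, r = 21);
  translate([293, 21, 0]) cylinder(h = 360, r = 21);
  translate([21, 332, 0]) cylinder(h = 360, r = 21);
  translate([293, 332, 0]) cylinder(h = 360, r = 21);
}
translate([-564, 150, 0]) {
  translate([0, 0, 360]) cube([314, 353, 37]);
  translate([21, 21, 0]) cylinder(h = 360, r = 21);
  translate([293, 21, 0]) cylinder(h = 360, r = 21);
  translate([21, 332, 0]) cylinder(h = 360, r = 21);
  translate([293, 332, 0]) cylinder(h = 360, r = 21);
}
translate([982, 150, 0]) {
  translate([0, 0, 360]) cube([314, 353, 37]);
  translate([21, 21, 0]) cylinder(h = 360, r = 21);
  translate([293, 21, 0]) cylinder(h = 360, r = 21);
  translate([21, 332, 0]) cylinder(h = 360, r = 21);
  translate([293, 332, 0]) cylinder(h = 360, r = 21);
}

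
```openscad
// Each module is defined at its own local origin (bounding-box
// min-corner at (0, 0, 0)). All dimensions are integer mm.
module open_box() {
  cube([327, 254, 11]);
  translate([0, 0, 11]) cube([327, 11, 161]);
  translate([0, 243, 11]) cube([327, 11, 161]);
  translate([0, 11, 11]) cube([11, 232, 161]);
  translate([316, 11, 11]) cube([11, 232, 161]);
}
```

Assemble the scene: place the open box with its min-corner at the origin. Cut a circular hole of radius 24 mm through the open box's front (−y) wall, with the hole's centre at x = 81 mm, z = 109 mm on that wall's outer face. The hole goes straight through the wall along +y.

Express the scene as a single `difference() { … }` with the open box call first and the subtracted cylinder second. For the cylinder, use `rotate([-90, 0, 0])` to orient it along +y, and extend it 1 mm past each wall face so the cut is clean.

difference() {
  open_box();
  translate([81, -1, 109]) rotate([-90, 0, 0]) cylinder(h = 13, r = 24);
}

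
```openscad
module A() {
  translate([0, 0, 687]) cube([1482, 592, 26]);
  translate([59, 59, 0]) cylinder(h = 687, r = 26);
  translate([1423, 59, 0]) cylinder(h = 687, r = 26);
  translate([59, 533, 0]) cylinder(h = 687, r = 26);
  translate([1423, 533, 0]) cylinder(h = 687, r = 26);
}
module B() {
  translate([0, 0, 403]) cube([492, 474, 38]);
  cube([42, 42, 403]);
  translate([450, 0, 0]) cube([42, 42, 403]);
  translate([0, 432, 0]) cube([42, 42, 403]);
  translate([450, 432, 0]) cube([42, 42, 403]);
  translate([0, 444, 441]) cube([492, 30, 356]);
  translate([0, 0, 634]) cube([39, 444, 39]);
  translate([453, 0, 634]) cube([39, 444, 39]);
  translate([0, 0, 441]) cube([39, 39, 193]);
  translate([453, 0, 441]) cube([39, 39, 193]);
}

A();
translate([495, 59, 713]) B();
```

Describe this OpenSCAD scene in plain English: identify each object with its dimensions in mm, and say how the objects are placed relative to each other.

A is a table: top 1482 mm (x) × 592 mm (y), 26 mm thick, upper face at z = 713 mm, on four round legs of 52 mm diameter, each leg's bounding box inset 33 mm from the nearest pair of top edges, running from z = 0 to the bottom of the top.

B is a chair. The seat is a 492×474×38 mm slab with its top at z = 441 mm, on four 42×42 mm corner legs (flush with the seat edges, standing on z = 0). A flat backrest 30 mm thick, 356 mm tall, spans the full seat width and rises from the seat top along its +y edge, rear face flush with the rear of the seat. Two armrests of 39×39 mm section run along each side from the seat's front edge to the front of the backrest, top faces 232 mm above the seat top and outer faces flush with the seat's x-edges; a 39×39 mm post under the front of each armrest stands on the seat at the front corner.

The chair is on top of the table, centred.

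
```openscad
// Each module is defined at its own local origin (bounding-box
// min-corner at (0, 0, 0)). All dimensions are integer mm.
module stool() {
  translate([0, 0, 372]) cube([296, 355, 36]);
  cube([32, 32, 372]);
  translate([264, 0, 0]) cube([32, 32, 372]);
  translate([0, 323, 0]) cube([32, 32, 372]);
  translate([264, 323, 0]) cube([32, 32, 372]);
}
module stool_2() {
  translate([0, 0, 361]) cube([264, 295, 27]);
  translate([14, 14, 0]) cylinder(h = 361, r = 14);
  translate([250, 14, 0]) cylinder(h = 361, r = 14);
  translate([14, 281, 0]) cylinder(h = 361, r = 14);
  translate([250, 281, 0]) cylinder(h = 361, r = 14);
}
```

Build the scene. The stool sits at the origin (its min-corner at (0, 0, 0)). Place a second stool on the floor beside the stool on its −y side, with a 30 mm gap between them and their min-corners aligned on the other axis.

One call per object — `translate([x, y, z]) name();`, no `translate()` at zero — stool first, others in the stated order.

stool();
translate([0, -325, 0]) stool_2();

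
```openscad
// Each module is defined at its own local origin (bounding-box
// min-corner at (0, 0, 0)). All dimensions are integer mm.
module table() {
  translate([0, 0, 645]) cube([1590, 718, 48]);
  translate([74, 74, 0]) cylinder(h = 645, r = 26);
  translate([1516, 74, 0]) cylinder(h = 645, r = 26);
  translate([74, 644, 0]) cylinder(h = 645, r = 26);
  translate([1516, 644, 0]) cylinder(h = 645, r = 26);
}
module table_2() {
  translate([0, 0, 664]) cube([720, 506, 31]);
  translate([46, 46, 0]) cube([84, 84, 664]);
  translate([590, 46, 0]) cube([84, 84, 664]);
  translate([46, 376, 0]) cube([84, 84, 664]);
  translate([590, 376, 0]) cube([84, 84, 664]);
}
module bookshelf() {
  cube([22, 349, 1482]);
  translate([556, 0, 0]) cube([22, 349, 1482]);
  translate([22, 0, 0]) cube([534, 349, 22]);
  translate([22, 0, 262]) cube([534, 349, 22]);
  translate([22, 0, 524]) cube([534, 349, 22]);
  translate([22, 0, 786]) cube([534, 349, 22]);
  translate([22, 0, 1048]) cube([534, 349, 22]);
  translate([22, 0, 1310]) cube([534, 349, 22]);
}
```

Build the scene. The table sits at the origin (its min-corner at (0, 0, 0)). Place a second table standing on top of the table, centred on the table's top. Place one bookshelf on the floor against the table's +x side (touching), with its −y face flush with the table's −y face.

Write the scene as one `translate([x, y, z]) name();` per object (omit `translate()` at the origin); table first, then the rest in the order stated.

table();
translate([435, 106, 693]) table_2();
translate([1590, 0, 0]) bookshelf();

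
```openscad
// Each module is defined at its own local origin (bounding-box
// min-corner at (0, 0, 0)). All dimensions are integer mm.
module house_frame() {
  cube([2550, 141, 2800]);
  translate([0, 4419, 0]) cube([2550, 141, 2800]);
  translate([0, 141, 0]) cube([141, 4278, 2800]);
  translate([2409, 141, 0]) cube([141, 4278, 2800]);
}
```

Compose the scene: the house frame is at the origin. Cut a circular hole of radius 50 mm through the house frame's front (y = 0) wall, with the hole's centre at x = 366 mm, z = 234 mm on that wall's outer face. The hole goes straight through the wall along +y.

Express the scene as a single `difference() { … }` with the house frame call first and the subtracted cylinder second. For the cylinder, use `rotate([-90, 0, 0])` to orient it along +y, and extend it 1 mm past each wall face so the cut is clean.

difference() {
  house_frame();
  translate([366, -1, 234]) rotate([-90, 0, 0]) cylinder(h = 143, r = 50);
}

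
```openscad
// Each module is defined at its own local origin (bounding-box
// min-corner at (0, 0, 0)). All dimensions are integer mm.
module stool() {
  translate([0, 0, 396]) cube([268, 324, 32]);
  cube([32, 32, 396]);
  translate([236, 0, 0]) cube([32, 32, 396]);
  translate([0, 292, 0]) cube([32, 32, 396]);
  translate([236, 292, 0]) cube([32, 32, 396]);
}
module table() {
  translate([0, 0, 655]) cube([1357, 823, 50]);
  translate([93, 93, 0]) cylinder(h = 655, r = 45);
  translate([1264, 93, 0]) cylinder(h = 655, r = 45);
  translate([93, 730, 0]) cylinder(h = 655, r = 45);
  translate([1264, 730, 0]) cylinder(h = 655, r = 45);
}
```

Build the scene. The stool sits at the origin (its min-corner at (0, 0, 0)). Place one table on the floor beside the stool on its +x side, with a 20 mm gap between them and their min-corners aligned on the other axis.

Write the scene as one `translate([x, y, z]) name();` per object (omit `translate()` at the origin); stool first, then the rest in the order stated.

stool();
translate([288, 0, 0]) table();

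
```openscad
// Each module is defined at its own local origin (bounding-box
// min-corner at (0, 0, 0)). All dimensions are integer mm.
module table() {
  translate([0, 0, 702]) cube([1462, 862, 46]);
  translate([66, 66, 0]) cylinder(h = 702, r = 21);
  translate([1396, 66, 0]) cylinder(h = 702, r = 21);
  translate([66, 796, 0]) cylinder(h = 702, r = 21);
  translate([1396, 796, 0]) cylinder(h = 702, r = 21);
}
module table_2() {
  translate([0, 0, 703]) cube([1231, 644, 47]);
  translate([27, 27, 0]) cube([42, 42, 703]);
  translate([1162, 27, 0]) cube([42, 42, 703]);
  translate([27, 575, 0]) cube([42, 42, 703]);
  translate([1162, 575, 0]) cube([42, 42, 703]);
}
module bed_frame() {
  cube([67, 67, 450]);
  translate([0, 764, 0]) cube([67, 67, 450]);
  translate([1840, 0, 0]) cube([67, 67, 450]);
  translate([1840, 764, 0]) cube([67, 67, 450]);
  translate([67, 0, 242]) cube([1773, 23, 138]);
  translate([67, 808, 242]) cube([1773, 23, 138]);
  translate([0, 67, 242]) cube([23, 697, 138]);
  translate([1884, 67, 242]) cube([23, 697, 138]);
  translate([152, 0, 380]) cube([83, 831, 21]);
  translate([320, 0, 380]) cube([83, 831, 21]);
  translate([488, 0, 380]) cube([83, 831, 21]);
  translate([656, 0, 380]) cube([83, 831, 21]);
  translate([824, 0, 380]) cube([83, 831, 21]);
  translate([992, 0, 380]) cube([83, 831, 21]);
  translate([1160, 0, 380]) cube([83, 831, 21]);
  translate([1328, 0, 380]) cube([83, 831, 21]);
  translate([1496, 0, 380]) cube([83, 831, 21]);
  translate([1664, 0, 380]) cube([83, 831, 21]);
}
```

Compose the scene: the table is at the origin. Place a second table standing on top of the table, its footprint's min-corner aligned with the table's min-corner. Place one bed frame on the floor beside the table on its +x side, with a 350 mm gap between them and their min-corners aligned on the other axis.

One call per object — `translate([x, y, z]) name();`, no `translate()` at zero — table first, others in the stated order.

table();
translate([0, 0, 748]) table_2();
translate([1812, 0, 0]) bed_frame();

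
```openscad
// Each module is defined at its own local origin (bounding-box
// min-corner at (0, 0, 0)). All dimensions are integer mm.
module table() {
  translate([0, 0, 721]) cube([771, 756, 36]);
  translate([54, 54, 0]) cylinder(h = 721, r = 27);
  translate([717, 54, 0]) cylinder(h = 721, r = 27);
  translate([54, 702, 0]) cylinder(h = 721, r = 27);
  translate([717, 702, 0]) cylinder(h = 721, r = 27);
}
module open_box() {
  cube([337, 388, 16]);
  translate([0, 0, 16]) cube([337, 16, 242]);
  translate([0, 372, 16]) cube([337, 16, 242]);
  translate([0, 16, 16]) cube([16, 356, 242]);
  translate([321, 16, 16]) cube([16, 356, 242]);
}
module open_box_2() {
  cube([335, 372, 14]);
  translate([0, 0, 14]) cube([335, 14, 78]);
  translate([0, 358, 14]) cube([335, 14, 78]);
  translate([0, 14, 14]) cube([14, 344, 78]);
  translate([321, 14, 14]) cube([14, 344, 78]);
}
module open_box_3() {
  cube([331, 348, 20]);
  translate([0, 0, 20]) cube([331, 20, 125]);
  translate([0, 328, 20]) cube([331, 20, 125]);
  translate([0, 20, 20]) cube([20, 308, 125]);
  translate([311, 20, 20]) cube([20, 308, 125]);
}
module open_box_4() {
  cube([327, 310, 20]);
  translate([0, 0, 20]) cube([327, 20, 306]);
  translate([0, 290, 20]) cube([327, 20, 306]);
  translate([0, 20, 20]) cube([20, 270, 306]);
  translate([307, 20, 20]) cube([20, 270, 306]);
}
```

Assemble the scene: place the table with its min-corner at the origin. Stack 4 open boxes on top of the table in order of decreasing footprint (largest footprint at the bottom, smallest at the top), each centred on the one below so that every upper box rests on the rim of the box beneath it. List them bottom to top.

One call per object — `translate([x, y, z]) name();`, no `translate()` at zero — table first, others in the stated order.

table();
translate([217, 184, 757]) open_box();
translate([218, 192, 1015]) open_box_2();
translate([220, 204, 1107]) open_box_3();
translate([222, 223, 1252]) open_box_4();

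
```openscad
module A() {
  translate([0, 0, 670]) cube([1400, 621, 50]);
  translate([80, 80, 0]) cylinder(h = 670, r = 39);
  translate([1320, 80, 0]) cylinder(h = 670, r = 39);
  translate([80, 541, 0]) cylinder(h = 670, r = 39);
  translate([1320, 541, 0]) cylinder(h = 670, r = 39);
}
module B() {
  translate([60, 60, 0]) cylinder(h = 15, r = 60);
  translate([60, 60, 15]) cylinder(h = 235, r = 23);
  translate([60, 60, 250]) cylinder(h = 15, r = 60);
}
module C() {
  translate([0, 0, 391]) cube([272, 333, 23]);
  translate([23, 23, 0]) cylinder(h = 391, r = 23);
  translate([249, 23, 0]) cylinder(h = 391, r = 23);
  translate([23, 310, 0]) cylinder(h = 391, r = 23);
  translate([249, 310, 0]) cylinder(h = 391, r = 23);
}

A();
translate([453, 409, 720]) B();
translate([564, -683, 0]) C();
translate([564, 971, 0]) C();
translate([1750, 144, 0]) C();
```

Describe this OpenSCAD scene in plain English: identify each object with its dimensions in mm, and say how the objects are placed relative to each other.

A is a table: top 1400 mm (x) × 621 mm (y), 50 mm thick, upper face at z = 720 mm, on four round legs of 78 mm diameter, each leg's bounding box inset 41 mm from the nearest pair of top edges, running from z = 0 to the bottom of the top.

B is a spool: two coaxial disc flanges of radius 60 mm and thickness 15 mm, joined by a core cylinder of radius 23 mm and height 235 mm. The lower flange rests on z = 0 and the three cylinders share a vertical axis.

C is a simple wooden stool: a rectangular seat 272 mm (x) by 333 mm (y), 23 mm thick, top face at z = 414 mm, on four round legs, each 46 mm in diameter. The legs rest on z = 0, each leg's axis is inset half a diameter from the nearest pair of seat edges (so the leg's bounding box is flush with the corner).

The spool is on top of the table. Three stools sit around the table at the −y, +y, +x sides.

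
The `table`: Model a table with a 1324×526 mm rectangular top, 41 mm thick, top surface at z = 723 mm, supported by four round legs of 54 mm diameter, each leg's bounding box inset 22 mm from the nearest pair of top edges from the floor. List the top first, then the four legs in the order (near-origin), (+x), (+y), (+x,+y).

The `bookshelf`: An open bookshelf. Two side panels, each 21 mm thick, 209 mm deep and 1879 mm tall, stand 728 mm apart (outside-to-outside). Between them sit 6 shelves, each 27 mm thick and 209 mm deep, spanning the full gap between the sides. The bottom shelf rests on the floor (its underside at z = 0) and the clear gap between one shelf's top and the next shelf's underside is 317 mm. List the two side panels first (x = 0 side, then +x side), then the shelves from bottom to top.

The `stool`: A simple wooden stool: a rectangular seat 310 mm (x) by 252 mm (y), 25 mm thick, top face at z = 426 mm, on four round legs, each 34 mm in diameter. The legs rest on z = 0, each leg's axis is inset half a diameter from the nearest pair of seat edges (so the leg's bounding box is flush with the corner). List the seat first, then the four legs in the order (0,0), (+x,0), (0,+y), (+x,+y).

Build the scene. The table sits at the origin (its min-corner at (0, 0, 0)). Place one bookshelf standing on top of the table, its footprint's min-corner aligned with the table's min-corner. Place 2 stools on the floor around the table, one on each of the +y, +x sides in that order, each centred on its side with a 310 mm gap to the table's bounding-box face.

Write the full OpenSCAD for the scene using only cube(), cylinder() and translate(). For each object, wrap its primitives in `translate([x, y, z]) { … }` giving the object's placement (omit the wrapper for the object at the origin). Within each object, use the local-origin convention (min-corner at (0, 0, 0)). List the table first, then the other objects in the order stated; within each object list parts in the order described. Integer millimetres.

translate([0, 0, 682]) cube([1324, 526, 41]);
translate([49, 49, 0]) cylinder(h = 682, r = 27);
translate([1275, 49, 0]) cylinder(h = 682, r = 27);
translate([49, 477, 0]) cylinder(h = 682, r = 27);
translate([1275, 477, 0]) cylinder(h = 682, r = 27);
translate([0, 0, 723]) {
  cube([21, 209, 1879]);
  translate([707, 0, 0]) cube([21, 209, 1879]);
  translate([21, 0, 0]) cube([686, 209, 27]);
  translate([21, 0, 344]) cube([686, 209, 27]);
  translate([21, 0, 688]) cube([686, 209, 27]);
  translate([21, 0, 1032]) cube([686, 209, 27]);
  translate([21, 0, 1376]) cube([686, 209, 27]);
  translate([21, 0, 1720]) cube([686, 209, 27]);
}
translate([507, 836, 0]) {
  translate([0, 0, 401]) cube([310, 252, 25]);
  translate([17, 17, 0]) cylinder(h = 401, r = 17);
  translate([293, 17, 0]) cylinder(h = 401, r = 17);
  translate([17, 235, 0]) cylinder(h = 401, r = 17);
  translate([293, 235, 0]) cylinder(h = 401, r = 17);
}
translate([1634, 137, 0]) {
  translate([0, 0, 401]) cube([310, 252, 25]);
  translate([17, 17, 0]) cylinder(h = 401, r = 17);
  translate([293, 17, 0]) cylinder(h = 401, r = 17);
  translate([17, 235, 0]) cylinder(h = 401, r = 17);
  translate([293, 235, 0]) cylinder(h = 401, r = 17);
}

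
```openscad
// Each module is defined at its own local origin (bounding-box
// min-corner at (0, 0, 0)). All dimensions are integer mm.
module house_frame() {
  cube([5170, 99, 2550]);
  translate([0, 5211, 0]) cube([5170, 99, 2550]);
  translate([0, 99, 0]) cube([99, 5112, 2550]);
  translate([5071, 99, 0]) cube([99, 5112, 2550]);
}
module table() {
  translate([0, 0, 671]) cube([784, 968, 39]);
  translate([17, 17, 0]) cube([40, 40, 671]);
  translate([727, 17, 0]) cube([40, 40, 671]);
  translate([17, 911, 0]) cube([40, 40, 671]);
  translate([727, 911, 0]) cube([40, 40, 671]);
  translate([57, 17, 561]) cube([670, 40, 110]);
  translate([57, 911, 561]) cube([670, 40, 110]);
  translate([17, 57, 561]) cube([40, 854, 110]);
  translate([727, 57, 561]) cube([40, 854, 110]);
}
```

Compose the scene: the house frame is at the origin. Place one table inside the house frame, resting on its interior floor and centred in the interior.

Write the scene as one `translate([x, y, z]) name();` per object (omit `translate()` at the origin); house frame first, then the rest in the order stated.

house_frame();
translate([2193, 2171, 0]) table();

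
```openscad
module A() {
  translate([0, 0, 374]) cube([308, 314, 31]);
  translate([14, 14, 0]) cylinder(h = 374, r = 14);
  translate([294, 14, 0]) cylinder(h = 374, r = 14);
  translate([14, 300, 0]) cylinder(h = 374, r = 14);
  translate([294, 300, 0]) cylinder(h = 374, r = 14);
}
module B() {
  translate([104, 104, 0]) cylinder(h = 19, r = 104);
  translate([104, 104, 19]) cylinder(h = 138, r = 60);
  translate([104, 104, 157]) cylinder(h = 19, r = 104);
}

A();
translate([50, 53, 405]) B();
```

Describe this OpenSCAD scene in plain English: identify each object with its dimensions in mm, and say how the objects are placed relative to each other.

A is a four-legged stool. The seat is 308×314 mm, 31 mm thick, top at z = 405 mm. It stands on four round legs, each 28 mm in diameter, from z = 0 to the seat underside, each leg's axis is inset half a diameter from the nearest pair of seat edges (so the leg's bounding box is flush with the corner).

B is a spool: two coaxial disc flanges of radius 104 mm and thickness 19 mm, joined by a core cylinder of radius 60 mm and height 138 mm. The lower flange rests on z = 0 and the three cylinders share a vertical axis.

The spool is on top of the stool, centred.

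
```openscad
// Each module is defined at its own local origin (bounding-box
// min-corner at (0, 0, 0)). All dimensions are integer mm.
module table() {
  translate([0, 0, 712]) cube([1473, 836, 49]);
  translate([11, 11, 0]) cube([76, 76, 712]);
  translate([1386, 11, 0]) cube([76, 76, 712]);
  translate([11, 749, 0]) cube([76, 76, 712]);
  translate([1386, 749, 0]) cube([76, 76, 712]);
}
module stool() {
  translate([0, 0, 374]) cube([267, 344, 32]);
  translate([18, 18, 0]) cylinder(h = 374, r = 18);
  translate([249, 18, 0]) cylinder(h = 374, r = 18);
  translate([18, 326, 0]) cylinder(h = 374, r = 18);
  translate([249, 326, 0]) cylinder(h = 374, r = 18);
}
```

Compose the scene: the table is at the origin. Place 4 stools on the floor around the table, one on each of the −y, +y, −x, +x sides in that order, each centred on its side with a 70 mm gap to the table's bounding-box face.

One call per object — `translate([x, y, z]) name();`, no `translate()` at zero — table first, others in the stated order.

table();
translate([603, -414, 0]) stool();
translate([603, 906, 0]) stool();
translate([-337, 246, 0]) stool();
translate([1543, 246, 0]) stool();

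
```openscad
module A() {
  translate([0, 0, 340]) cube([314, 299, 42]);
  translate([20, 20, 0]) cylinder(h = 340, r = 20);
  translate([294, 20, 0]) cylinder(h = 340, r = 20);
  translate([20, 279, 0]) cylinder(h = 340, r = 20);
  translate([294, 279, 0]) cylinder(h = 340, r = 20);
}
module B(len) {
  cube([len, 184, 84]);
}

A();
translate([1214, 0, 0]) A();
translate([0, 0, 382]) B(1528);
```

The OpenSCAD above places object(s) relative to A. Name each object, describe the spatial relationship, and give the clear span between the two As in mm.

Second stool starts at x = 1214; first ends at x = 314; clear span = 1214 − 314 = 900 mm.

A is a stool. B is a beam. A beam spans the tops of two stools. The clear span between the two stools is 900 mm.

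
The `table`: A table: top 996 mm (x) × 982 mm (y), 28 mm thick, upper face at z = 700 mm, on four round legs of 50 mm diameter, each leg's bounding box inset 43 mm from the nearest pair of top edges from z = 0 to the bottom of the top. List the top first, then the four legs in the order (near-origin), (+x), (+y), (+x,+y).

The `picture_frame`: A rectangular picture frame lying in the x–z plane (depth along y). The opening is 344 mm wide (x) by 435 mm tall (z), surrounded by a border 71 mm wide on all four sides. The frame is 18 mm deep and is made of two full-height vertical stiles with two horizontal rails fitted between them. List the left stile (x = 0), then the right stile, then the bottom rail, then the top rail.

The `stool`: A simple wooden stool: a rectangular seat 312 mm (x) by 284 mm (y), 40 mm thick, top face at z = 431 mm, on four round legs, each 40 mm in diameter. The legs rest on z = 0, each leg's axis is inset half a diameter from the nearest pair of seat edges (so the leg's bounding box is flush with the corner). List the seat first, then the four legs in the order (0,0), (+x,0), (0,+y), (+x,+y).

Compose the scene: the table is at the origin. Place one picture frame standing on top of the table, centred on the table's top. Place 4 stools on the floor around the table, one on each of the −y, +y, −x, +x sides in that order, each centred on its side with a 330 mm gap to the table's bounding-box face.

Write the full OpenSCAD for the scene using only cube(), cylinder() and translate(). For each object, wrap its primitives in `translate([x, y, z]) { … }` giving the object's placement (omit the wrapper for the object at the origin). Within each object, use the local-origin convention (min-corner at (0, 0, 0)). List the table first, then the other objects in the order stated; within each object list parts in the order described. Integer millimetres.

translate([0, 0, 672]) cube([996, 982, 28]);
translate([68, 68, 0]) cylinder(h = 672, r = 25);
translate([928, 68, 0]) cylinder(h = 672, r = 25);
translate([68, 914, 0]) cylinder(h = 672, r = 25);
translate([928, 914, 0]) cylinder(h = 672, r = 25);
translate([255, 482, 700]) {
  cube([71, 18, 577]);
  translate([415, 0, 0]) cube([71, 18, 577]);
  translate([71, 0, 0]) cube([344, 18, 71]);
  translate([71, 0, 506]) cube([344, 18, 71]);
}
translate([342, -614, 0]) {
  translate([0, 0, 391]) cube([312, 284, 40]);
  translate([20, 20, 0]) cylinder(h = 391, r = 20);
  translate([292, 20, 0]) cylinder(h = 391, r = 20);
  translate([20, 264, 0]) cylinder(h = 391, r = 20);
  translate([292, 264, 0]) cylinder(h = 391, r = 20);
}
translate([342, 1312, 0]) {
  translate([0, 0, 391]) cube([312, 284, 40]);
  translate([20, 20, 0]) cylinder(h = 391, r = 20);
  translate([292, 20, 0]) cylinder(h = 391, r = 20);
  translate([20, 264, 0]) cylinder(h = 391, r = 20);
  translate([292, 264, 0]) cylinder(h = 391, r = 20);
}
translate([-642, 349, 0]) {
  translate([0, 0, 391]) cube([312, 284, 40]);
  translate([20, 20, 0]) cylinder(h = 391, r = 20);
  translate([292, 20, 0]) cylinder(h = 391, r = 20);
  translate([20, 264, 0]) cylinder(h = 391, r = 20);
  translate([292, 264, 0]) cylinder(h = 391, r = 20);
}
translate([1326, 349, 0]) {
  translate([0, 0, 391]) cube([312, 284, 40]);
  translate([20, 20, 0]) cylinder(h = 391, r = 20);
  translate([292, 20, 0]) cylinder(h = 391, r = 20);
  translate([20, 264, 0]) cylinder(h = 391, r = 20);
  translate([292, 264, 0]) cylinder(h = 391, r = 20);
}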